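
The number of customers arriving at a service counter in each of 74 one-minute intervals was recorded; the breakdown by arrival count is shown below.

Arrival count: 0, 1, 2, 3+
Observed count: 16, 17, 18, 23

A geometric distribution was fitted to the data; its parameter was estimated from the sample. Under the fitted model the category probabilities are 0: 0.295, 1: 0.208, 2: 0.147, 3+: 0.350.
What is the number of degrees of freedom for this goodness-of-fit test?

There are k = 4 categories and 1 parameter estimated from the data, so df = 4 − 1 − 1 = 2.

2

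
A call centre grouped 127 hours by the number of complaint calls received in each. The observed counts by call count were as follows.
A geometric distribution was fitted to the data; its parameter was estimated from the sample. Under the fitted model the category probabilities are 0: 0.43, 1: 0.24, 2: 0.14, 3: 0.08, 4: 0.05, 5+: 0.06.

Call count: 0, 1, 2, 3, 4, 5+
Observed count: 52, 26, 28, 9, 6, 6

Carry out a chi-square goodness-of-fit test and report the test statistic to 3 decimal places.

7.154

Expected counts E_i = n·p_i: 127×0.43 = 54.61, 127×0.24 = 30.48, 127×0.14 = 17.78, 127×0.08 = 10.16, 127×0.05 = 6.35, 127×0.06 = 7.62.
cat         O        E   (O−E)²/E
0          52    54.61     0.1247
1          26    30.48     0.6585
2          28    17.78     5.8745
3           9    10.16     0.1324
4           6     6.35     0.0193
5+          6     7.62     0.3444
Sum = 7.154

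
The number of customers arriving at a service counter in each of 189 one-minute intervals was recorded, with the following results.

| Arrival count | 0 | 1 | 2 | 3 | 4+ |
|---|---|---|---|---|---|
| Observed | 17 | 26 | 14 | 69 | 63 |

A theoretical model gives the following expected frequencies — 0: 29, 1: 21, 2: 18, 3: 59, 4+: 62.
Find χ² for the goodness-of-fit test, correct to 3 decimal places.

0: (17 − 29)²/29 = 144/29 = 4.9655
1: (26 − 21)²/21 = 25/21 = 1.1905
2: (14 − 18)²/18 = 16/18 = 0.8889
3: (69 − 59)²/59 = 100/59 = 1.6949
4+: (63 − 62)²/62 = 1/62 = 0.0161
Sum = 8.756

8.756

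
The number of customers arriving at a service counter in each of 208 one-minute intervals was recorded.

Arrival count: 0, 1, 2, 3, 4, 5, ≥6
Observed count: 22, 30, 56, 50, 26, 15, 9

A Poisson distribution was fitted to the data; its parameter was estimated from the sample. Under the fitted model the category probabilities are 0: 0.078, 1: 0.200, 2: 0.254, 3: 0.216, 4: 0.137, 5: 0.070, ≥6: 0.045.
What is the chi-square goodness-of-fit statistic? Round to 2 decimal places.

Expected counts E_i = n·p_i: 208×0.078 = 16.224, 208×0.200 = 41.6, 208×0.254 = 52.832, 208×0.216 = 44.928, 208×0.137 = 28.496, 208×0.070 = 14.56, 208×0.045 = 9.36.
0: (22 − 16.224)²/16.224 = 33.362176/16.224 = 2.056
1: (30 − 41.6)²/41.6 = 134.56/41.6 = 3.235
2: (56 − 52.832)²/52.832 = 10.036224/52.832 = 0.190
3: (50 − 44.928)²/44.928 = 25.725184/44.928 = 0.573
4: (26 − 28.496)²/28.496 = 6.230016/28.496 = 0.219
5: (15 − 14.56)²/14.56 = 0.1936/14.56 = 0.013
≥6: (9 − 9.36)²/9.36 = 0.1296/9.36 = 0.014
Sum = 6.30

6.30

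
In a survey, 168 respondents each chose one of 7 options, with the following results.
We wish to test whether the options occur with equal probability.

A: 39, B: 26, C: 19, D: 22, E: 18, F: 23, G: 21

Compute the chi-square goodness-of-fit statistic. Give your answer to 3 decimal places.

12.667

Expected count for each of the 7 categories: 168/7 = 24.
χ² = (39−24)²/24 + (26−24)²/24 + (19−24)²/24 + (22−24)²/24 + (18−24)²/24 + (23−24)²/24 + (21−24)²/24
   = 9.3750 + 0.1667 + 1.0417 + 0.1667 + 1.5000 + 0.0417 + 0.3750
Sum = 12.667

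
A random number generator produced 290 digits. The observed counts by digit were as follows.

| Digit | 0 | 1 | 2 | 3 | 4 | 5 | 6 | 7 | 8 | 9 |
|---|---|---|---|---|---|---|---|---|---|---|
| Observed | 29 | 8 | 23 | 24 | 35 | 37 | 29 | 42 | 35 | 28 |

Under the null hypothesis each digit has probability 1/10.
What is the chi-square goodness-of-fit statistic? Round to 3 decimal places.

Under H₀ each category has probability 1/10, so each expected count is 290/10 = 29.
χ² = (29−29)²/29 + (8−29)²/29 + (23−29)²/29 + (24−29)²/29 + (35−29)²/29 + (37−29)²/29 + (29−29)²/29 + (42−29)²/29 + (35−29)²/29 + (28−29)²/29
   = 0.0000 + 15.2069 + 1.2414 + 0.8621 + 1.2414 + 2.2069 + 0.0000 + 5.8276 + 1.2414 + 0.0345
Sum = 27.862

27.862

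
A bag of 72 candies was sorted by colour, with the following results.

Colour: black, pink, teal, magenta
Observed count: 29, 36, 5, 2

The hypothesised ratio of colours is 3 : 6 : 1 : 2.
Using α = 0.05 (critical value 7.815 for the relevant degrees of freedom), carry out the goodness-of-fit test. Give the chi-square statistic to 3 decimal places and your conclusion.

15.222; reject

Ratio total = 12. Expected counts: 72×3/12 = 18, 72×6/12 = 36, 72×1/12 = 6, 72×2/12 = 12.
cat          O        E   (O−E)²/E
black       29       18     6.7222
pink        36       36     0.0000
teal         5        6     0.1667
magenta      2       12     8.3333
Sum = 15.222
df = 3. Since 15.222 > 7.815, we reject H₀.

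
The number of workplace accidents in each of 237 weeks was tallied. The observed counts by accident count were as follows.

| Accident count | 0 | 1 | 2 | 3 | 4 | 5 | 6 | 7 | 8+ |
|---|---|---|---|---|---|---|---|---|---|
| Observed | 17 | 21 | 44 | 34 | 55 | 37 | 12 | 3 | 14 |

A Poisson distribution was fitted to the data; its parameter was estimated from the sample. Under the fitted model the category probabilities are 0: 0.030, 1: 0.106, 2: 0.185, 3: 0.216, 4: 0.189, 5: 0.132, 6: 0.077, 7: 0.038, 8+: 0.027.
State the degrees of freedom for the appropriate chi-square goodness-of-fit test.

There are k = 9 categories and 1 parameter estimated from the data, so df = 9 − 1 − 1 = 7.

7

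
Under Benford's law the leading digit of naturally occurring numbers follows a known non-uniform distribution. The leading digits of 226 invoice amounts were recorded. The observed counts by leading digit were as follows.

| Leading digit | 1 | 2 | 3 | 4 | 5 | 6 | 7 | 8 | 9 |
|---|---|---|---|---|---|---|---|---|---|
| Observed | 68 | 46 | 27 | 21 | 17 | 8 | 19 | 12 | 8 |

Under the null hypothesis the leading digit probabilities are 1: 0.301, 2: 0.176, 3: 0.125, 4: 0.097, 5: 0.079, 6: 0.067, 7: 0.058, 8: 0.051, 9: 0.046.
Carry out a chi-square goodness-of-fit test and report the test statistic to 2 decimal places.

Expected counts E_i = n·p_i: 226×0.301 = 68.026, 226×0.176 = 39.776, 226×0.125 = 28.25, 226×0.097 = 21.922, 226×0.079 = 17.854, 226×0.067 = 15.142, 226×0.058 = 13.108, 226×0.051 = 11.526, 226×0.046 = 10.396.
χ² = (68−68.026)²/68.026 + (46−39.776)²/39.776 + (27−28.25)²/28.25 + (21−21.922)²/21.922 + (17−17.854)²/17.854 + (8−15.142)²/15.142 + (19−13.108)²/13.108 + (12−11.526)²/11.526 + (8−10.396)²/10.396
   = 0.000 + 0.974 + 0.055 + 0.039 + 0.041 + 3.369 + 2.648 + 0.019 + 0.552
Sum = 7.70

7.70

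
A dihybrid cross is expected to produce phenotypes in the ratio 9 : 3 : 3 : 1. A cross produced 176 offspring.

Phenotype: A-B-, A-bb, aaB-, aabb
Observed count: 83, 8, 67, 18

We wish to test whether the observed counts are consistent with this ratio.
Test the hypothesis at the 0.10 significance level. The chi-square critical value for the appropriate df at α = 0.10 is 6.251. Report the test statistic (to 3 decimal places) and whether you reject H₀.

61.010; reject

Ratio total = 16. Expected counts: 176×9/16 = 99, 176×3/16 = 33, 176×3/16 = 33, 176×1/16 = 11.
A-B-: (83 − 99)²/99 = 256/99 = 2.5859
A-bb: (8 − 33)²/33 = 625/33 = 18.9394
aaB-: (67 − 33)²/33 = 1156/33 = 35.0303
aabb: (18 − 11)²/11 = 49/11 = 4.4545
Sum = 61.010
df = 3. Since 61.010 > 6.251, we reject H₀.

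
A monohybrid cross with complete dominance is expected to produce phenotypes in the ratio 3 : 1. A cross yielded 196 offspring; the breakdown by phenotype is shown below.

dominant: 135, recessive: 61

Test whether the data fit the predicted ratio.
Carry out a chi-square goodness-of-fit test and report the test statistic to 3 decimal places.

Ratio total = 4. Expected counts: 196×3/4 = 147, 196×1/4 = 49.
dominant: (135 − 147)²/147 = 144/147 = 0.9796
recessive: (61 − 49)²/49 = 144/49 = 2.9388
Sum = 3.918

3.918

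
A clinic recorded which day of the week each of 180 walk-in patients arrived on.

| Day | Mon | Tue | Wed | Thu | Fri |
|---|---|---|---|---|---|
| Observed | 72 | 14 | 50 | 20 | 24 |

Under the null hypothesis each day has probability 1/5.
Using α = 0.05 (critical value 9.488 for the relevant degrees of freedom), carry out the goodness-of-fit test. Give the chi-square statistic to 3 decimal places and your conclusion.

66.000; reject

Expected count for each of the 5 categories: 180/5 = 36.
Mon: (72 − 36)²/36 = 1296/36 = 36.0000
Tue: (14 − 36)²/36 = 484/36 = 13.4444
Wed: (50 − 36)²/36 = 196/36 = 5.4444
Thu: (20 − 36)²/36 = 256/36 = 7.1111
Fri: (24 − 36)²/36 = 144/36 = 4.0000
Sum = 66.000
df = 4. Since 66.000 > 9.488, we reject H₀.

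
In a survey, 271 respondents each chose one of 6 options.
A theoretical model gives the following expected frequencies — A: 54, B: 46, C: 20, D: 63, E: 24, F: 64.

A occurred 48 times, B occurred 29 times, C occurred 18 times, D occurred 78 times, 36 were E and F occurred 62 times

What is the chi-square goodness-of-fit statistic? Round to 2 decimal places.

16.78

A: (48 − 54)²/54 = 36/54 = 0.667
B: (29 − 46)²/46 = 289/46 = 6.283
C: (18 − 20)²/20 = 4/20 = 0.200
D: (78 − 63)²/63 = 225/63 = 3.571
E: (36 − 24)²/24 = 144/24 = 6.000
F: (62 − 64)²/64 = 4/64 = 0.063
Sum = 16.78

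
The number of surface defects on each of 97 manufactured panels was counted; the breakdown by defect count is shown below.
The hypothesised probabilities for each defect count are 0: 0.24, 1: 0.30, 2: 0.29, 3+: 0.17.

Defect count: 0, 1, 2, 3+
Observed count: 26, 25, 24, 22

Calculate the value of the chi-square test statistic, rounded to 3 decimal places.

Expected counts E_i = n·p_i: 97×0.24 = 23.28, 97×0.30 = 29.1, 97×0.29 = 28.13, 97×0.17 = 16.49.
cat         O        E   (O−E)²/E
0          26    23.28     0.3178
1          25     29.1     0.5777
2          24    28.13     0.6064
3+         22    16.49     1.8411
Sum = 3.343

3.343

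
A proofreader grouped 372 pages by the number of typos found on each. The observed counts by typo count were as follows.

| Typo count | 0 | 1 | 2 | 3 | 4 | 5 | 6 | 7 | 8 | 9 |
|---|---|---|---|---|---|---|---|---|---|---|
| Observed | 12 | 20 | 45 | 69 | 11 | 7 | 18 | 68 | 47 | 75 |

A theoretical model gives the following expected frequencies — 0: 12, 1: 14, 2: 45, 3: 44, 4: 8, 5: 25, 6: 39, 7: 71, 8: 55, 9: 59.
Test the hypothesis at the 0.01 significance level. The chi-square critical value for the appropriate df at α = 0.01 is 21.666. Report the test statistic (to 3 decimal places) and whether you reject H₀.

47.798; reject

cat         O        E   (O−E)²/E
0          12       12     0.0000
1          20       14     2.5714
2          45       45     0.0000
3          69       44    14.2045
4          11        8     1.1250
5           7       25    12.9600
6          18       39    11.3077
7          68       71     0.1268
8          47       55     1.1636
9          75       59     4.3390
Sum = 47.798
df = 9. Since 47.798 > 21.666, we reject H₀.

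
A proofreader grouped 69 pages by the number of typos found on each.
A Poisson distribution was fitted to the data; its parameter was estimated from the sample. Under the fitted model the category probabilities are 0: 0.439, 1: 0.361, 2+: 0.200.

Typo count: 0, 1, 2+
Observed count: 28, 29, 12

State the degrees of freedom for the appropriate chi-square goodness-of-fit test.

1

There are k = 3 categories and 1 parameter estimated from the data, so df = 3 − 1 − 1 = 1.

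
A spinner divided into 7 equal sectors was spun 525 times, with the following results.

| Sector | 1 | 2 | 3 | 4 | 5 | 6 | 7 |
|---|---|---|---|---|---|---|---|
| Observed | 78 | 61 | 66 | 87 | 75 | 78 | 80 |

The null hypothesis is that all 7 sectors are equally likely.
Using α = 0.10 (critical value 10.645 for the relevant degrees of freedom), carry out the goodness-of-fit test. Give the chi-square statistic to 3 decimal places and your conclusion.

6.187; do not reject

Expected count for each of the 7 categories: 525/7 = 75.
1: (78 − 75)²/75 = 9/75 = 0.1200
2: (61 − 75)²/75 = 196/75 = 2.6133
3: (66 − 75)²/75 = 81/75 = 1.0800
4: (87 − 75)²/75 = 144/75 = 1.9200
5: (75 − 75)²/75 = 0/75 = 0.0000
6: (78 − 75)²/75 = 9/75 = 0.1200
7: (80 − 75)²/75 = 25/75 = 0.3333
Sum = 6.187
df = 6. Since 6.187 < 10.645, we do not reject H₀.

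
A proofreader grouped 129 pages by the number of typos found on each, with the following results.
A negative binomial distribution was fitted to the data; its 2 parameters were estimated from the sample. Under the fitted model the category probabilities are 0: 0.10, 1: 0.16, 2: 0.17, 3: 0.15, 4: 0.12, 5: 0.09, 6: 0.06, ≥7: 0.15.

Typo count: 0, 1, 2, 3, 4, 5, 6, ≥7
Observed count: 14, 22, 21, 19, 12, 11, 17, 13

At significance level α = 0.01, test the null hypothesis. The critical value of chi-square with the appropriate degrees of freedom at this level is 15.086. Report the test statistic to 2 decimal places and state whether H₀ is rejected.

14.21; do not reject

Expected counts E_i = n·p_i: 129×0.10 = 12.9, 129×0.16 = 20.64, 129×0.17 = 21.93, 129×0.15 = 19.35, 129×0.12 = 15.48, 129×0.09 = 11.61, 129×0.06 = 7.74, 129×0.15 = 19.35.
0: (14 − 12.9)²/12.9 = 1.21/12.9 = 0.094
1: (22 − 20.64)²/20.64 = 1.8496/20.64 = 0.090
2: (21 − 21.93)²/21.93 = 0.8649/21.93 = 0.039
3: (19 − 19.35)²/19.35 = 0.1225/19.35 = 0.006
4: (12 − 15.48)²/15.48 = 12.1104/15.48 = 0.782
5: (11 − 11.61)²/11.61 = 0.3721/11.61 = 0.032
6: (17 − 7.74)²/7.74 = 85.7476/7.74 = 11.079
≥7: (13 − 19.35)²/19.35 = 40.3225/19.35 = 2.084
Sum = 14.21
df = 5. Since 14.21 < 15.086, we do not reject H₀.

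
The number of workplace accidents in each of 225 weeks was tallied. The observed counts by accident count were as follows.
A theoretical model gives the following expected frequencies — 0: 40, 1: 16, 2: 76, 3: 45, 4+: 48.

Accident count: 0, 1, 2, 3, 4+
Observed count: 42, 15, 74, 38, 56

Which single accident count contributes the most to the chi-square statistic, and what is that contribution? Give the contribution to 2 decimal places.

χ² = (42−40)²/40 + (15−16)²/16 + (74−76)²/76 + (38−45)²/45 + (56−48)²/48
   = 0.100 + 0.063 + 0.053 + 1.089 + 1.333
The largest term is for 4+: 1.33.

4+, 1.33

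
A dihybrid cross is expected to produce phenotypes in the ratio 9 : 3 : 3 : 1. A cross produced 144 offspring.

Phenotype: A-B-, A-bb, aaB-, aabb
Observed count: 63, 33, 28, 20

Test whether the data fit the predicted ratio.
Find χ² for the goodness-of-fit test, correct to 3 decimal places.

18.815

Ratio total = 16. Expected counts: 144×9/16 = 81, 144×3/16 = 27, 144×3/16 = 27, 144×1/16 = 9.
A-B-: (63 − 81)²/81 = 324/81 = 4.0000
A-bb: (33 − 27)²/27 = 36/27 = 1.3333
aaB-: (28 − 27)²/27 = 1/27 = 0.0370
aabb: (20 − 9)²/9 = 121/9 = 13.4444
Sum = 18.815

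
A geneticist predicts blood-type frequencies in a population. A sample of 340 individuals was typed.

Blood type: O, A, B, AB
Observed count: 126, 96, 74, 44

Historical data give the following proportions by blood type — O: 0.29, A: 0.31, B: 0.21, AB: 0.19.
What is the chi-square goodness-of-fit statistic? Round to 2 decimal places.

15.12

Expected counts E_i = n·p_i: 340×0.29 = 98.6, 340×0.31 = 105.4, 340×0.21 = 71.4, 340×0.19 = 64.6.
χ² = (126−98.6)²/98.6 + (96−105.4)²/105.4 + (74−71.4)²/71.4 + (44−64.6)²/64.6
   = 7.614 + 0.838 + 0.095 + 6.569
Sum = 15.12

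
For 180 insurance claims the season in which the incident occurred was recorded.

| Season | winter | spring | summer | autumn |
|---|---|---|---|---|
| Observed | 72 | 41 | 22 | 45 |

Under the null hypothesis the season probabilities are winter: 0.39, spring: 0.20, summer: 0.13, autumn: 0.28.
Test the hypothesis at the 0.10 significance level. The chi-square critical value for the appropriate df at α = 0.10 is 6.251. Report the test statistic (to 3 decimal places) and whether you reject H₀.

Expected counts E_i = n·p_i: 180×0.39 = 70.2, 180×0.20 = 36, 180×0.13 = 23.4, 180×0.28 = 50.4.
cat         O        E   (O−E)²/E
winter     72     70.2     0.0462
spring     41       36     0.6944
summer     22     23.4     0.0838
autumn     45     50.4     0.5786
Sum = 1.403
df = 3. Since 1.403 < 6.251, we do not reject H₀.

1.403; do not reject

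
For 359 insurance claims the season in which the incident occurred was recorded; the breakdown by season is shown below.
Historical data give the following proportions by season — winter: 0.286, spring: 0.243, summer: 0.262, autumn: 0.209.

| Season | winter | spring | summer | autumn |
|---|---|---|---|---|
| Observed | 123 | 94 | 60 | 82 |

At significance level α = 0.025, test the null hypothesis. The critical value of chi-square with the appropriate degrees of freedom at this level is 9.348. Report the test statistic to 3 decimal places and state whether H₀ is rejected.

Expected counts E_i = n·p_i: 359×0.286 = 102.674, 359×0.243 = 87.237, 359×0.262 = 94.058, 359×0.209 = 75.031.
χ² = (123−102.674)²/102.674 + (94−87.237)²/87.237 + (60−94.058)²/94.058 + (82−75.031)²/75.031
   = 4.0239 + 0.5243 + 12.3323 + 0.6473
Sum = 17.528
df = 3. Since 17.528 > 9.348, we reject H₀.

17.528; reject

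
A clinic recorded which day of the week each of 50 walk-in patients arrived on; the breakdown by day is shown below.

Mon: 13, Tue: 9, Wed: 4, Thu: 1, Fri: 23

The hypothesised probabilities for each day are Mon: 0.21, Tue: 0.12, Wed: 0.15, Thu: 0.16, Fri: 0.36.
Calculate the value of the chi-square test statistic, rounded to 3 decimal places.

Expected counts E_i = n·p_i: 50×0.21 = 10.5, 50×0.12 = 6, 50×0.15 = 7.5, 50×0.16 = 8, 50×0.36 = 18.
Mon: (13 − 10.5)²/10.5 = 6.25/10.5 = 0.5952
Tue: (9 − 6)²/6 = 9/6 = 1.5000
Wed: (4 − 7.5)²/7.5 = 12.25/7.5 = 1.6333
Thu: (1 − 8)²/8 = 49/8 = 6.1250
Fri: (23 − 18)²/18 = 25/18 = 1.3889
Sum = 11.242

11.242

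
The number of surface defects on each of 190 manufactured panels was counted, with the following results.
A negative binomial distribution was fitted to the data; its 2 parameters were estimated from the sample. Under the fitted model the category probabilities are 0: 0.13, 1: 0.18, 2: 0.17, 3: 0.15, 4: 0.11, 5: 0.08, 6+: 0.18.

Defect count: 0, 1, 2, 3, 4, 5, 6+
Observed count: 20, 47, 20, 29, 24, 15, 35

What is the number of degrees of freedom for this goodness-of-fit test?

4

There are k = 7 categories and 2 parameters estimated from the data, so df = 7 − 1 − 2 = 4.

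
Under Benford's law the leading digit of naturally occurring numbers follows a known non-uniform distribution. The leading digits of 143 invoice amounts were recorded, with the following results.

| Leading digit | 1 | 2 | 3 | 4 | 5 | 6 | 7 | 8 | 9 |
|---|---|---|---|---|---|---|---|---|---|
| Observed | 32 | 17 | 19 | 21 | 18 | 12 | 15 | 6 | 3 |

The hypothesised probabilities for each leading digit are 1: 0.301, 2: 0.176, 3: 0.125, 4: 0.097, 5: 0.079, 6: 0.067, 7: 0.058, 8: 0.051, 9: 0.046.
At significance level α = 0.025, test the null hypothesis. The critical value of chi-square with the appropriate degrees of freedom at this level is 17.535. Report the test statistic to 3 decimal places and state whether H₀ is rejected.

21.404; reject

Expected counts E_i = n·p_i: 143×0.301 = 43.043, 143×0.176 = 25.168, 143×0.125 = 17.875, 143×0.097 = 13.871, 143×0.079 = 11.297, 143×0.067 = 9.581, 143×0.058 = 8.294, 143×0.051 = 7.293, 143×0.046 = 6.578.
cat         O        E   (O−E)²/E
1          32   43.043     2.8332
2          17   25.168     2.6508
3          19   17.875     0.0708
4          21   13.871     3.6639
5          18   11.297     3.9772
6          12    9.581     0.6107
7          15    8.294     5.4220
8           6    7.293     0.2292
9           3    6.578     1.9462
Sum = 21.404
df = 8. Since 21.404 > 17.535, we reject H₀.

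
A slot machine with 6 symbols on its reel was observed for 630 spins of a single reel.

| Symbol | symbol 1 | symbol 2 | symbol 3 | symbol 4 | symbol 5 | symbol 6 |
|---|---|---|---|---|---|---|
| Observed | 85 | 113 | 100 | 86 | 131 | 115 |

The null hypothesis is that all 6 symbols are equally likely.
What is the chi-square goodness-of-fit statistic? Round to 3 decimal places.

Under H₀ each category has probability 1/6, so each expected count is 630/6 = 105.
χ² = (85−105)²/105 + (113−105)²/105 + (100−105)²/105 + (86−105)²/105 + (131−105)²/105 + (115−105)²/105
   = 3.8095 + 0.6095 + 0.2381 + 3.4381 + 6.4381 + 0.9524
Sum = 15.486

15.486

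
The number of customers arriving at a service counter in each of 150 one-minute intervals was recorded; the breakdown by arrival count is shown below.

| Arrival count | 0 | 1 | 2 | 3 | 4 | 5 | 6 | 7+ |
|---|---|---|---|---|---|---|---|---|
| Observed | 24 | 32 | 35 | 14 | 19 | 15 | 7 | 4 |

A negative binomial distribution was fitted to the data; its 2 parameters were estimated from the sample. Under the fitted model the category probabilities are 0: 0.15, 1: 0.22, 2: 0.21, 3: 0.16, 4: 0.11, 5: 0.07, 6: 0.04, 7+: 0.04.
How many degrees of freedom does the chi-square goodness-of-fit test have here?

There are k = 8 categories and 2 parameters estimated from the data, so df = 8 − 1 − 2 = 5.

5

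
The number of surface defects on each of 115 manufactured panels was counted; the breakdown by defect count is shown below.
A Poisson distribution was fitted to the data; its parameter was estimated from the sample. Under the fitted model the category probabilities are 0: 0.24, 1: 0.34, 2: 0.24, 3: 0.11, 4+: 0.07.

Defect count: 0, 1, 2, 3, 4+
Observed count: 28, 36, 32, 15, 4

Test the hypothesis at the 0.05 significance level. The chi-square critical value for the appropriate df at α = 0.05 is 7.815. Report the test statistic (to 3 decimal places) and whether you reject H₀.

Expected counts E_i = n·p_i: 115×0.24 = 27.6, 115×0.34 = 39.1, 115×0.24 = 27.6, 115×0.11 = 12.65, 115×0.07 = 8.05.
cat         O        E   (O−E)²/E
0          28     27.6     0.0058
1          36     39.1     0.2458
2          32     27.6     0.7014
3          15    12.65     0.4366
4+          4     8.05     2.0376
Sum = 3.427
df = 3. Since 3.427 < 7.815, we do not reject H₀.

3.427; do not reject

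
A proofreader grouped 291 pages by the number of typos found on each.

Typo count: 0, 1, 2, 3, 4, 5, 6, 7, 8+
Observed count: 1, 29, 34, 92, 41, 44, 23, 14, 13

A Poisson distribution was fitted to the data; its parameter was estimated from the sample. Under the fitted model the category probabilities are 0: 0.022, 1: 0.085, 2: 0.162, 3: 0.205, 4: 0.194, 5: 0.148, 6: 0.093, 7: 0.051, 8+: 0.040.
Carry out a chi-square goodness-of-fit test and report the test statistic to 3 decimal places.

Expected counts E_i = n·p_i: 291×0.022 = 6.402, 291×0.085 = 24.735, 291×0.162 = 47.142, 291×0.205 = 59.655, 291×0.194 = 56.454, 291×0.148 = 43.068, 291×0.093 = 27.063, 291×0.051 = 14.841, 291×0.040 = 11.64.
cat         O        E   (O−E)²/E
0           1    6.402     4.5582
1          29   24.735     0.7354
2          34   47.142     3.6637
3          92   59.655    17.5375
4          41   56.454     4.2305
5          44   43.068     0.0202
6          23   27.063     0.6100
7          14   14.841     0.0477
8+         13    11.64     0.1589
Sum = 31.562

31.562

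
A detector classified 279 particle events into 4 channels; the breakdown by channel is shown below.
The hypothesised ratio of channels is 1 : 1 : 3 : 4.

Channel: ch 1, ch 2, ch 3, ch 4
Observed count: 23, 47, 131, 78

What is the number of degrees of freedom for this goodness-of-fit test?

There are k = 4 categories and no parameters were estimated from the data, so df = 4 − 1 = 3.

3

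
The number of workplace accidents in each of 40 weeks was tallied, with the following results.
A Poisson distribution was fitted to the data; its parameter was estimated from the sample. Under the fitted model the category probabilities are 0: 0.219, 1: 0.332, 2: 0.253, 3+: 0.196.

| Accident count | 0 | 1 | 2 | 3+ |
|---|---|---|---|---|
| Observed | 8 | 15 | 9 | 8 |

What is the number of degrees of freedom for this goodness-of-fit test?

2

There are k = 4 categories and 1 parameter estimated from the data, so df = 4 − 1 − 1 = 2.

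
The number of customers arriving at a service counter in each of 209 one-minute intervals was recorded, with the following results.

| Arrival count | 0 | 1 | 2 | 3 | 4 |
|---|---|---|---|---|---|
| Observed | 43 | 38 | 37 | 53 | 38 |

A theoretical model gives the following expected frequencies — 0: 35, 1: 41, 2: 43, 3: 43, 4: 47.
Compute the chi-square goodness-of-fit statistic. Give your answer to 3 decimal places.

cat         O        E   (O−E)²/E
0          43       35     1.8286
1          38       41     0.2195
2          37       43     0.8372
3          53       43     2.3256
4          38       47     1.7234
Sum = 6.934

6.934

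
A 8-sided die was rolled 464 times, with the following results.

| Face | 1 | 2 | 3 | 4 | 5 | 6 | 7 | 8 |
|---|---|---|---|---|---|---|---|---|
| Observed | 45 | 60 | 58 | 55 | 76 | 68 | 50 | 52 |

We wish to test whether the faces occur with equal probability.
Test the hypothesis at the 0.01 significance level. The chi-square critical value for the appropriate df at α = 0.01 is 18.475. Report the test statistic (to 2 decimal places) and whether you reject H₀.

12.17; do not reject

Under H₀ each category has probability 1/8, so each expected count is 464/8 = 58.
1: (45 − 58)²/58 = 169/58 = 2.914
2: (60 − 58)²/58 = 4/58 = 0.069
3: (58 − 58)²/58 = 0/58 = 0.000
4: (55 − 58)²/58 = 9/58 = 0.155
5: (76 − 58)²/58 = 324/58 = 5.586
6: (68 − 58)²/58 = 100/58 = 1.724
7: (50 − 58)²/58 = 64/58 = 1.103
8: (52 − 58)²/58 = 36/58 = 0.621
Sum = 12.17
df = 7. Since 12.17 < 18.475, we do not reject H₀.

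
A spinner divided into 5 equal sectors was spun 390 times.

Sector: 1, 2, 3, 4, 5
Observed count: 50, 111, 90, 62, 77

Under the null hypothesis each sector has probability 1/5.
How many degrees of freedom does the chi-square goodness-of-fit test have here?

There are k = 5 categories and no parameters were estimated from the data, so df = 5 − 1 = 4.

4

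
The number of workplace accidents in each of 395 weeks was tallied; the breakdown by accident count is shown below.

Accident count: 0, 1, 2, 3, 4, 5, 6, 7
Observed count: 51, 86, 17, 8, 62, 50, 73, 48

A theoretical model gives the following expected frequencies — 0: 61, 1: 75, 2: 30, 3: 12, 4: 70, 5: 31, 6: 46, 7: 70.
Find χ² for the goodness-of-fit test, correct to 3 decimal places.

45.541

cat         O        E   (O−E)²/E
0          51       61     1.6393
1          86       75     1.6133
2          17       30     5.6333
3           8       12     1.3333
4          62       70     0.9143
5          50       31    11.6452
6          73       46    15.8478
7          48       70     6.9143
Sum = 45.541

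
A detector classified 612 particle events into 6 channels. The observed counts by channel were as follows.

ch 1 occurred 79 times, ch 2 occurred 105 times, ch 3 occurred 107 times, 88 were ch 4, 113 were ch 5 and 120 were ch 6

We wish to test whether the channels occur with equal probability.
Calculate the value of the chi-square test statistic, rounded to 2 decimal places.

11.80

Expected count for each of the 6 categories: 612/6 = 102.
χ² = (79−102)²/102 + (105−102)²/102 + (107−102)²/102 + (88−102)²/102 + (113−102)²/102 + (120−102)²/102
   = 5.186 + 0.088 + 0.245 + 1.922 + 1.186 + 3.176
Sum = 11.80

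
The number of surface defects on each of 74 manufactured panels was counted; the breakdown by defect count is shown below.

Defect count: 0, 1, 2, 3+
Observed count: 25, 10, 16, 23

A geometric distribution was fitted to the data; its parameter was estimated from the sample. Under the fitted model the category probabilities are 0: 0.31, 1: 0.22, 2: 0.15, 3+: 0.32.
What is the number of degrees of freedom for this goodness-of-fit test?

2

There are k = 4 categories and 1 parameter estimated from the data, so df = 4 − 1 − 1 = 2.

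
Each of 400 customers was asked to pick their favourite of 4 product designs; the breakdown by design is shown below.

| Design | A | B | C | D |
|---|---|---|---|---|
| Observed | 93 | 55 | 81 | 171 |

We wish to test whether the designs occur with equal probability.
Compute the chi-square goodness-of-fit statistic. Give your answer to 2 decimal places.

74.76

Under H₀ each category has probability 1/4, so each expected count is 400/4 = 100.
A: (93 − 100)²/100 = 49/100 = 0.490
B: (55 − 100)²/100 = 2025/100 = 20.250
C: (81 − 100)²/100 = 361/100 = 3.610
D: (171 − 100)²/100 = 5041/100 = 50.410
Sum = 74.76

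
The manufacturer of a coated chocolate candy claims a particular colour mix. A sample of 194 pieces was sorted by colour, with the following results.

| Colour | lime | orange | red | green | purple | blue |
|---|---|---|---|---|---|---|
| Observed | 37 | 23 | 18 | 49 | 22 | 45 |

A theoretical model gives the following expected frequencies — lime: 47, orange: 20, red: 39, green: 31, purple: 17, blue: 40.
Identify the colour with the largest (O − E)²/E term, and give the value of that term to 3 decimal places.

lime: (37 − 47)²/47 = 100/47 = 2.1277
orange: (23 − 20)²/20 = 9/20 = 0.4500
red: (18 − 39)²/39 = 441/39 = 11.3077
green: (49 − 31)²/31 = 324/31 = 10.4516
purple: (22 − 17)²/17 = 25/17 = 1.4706
blue: (45 − 40)²/40 = 25/40 = 0.6250
The largest term is for red: 11.308.

red, 11.308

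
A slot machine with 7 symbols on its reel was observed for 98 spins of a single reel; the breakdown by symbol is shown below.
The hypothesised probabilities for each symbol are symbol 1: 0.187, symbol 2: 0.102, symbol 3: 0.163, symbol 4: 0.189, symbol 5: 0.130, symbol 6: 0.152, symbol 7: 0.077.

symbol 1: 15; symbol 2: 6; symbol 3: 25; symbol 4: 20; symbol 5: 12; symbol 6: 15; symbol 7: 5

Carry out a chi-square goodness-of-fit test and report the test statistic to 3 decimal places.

8.322

Expected counts E_i = n·p_i: 98×0.187 = 18.326, 98×0.102 = 9.996, 98×0.163 = 15.974, 98×0.189 = 18.522, 98×0.130 = 12.74, 98×0.152 = 14.896, 98×0.077 = 7.546.
χ² = (15−18.326)²/18.326 + (6−9.996)²/9.996 + (25−15.974)²/15.974 + (20−18.522)²/18.522 + (12−12.74)²/12.74 + (15−14.896)²/14.896 + (5−7.546)²/7.546
   = 0.6036 + 1.5974 + 5.1001 + 0.1179 + 0.0430 + 0.0007 + 0.8590
Sum = 8.322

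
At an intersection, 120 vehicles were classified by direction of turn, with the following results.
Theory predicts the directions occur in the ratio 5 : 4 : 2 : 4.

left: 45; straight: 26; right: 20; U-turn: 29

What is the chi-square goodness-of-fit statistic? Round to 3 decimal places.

3.031

Ratio total = 15. Expected counts: 120×5/15 = 40, 120×4/15 = 32, 120×2/15 = 16, 120×4/15 = 32.
cat           O        E   (O−E)²/E
left         45       40     0.6250
straight     26       32     1.1250
right        20       16     1.0000
U-turn       29       32     0.2813
Sum = 3.031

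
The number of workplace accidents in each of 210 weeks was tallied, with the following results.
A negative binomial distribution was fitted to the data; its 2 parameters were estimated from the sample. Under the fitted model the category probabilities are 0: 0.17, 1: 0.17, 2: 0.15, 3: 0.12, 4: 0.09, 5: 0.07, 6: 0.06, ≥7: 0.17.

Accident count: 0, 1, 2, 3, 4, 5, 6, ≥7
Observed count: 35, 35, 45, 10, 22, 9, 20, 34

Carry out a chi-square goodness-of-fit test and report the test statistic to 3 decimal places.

Expected counts E_i = n·p_i: 210×0.17 = 35.7, 210×0.17 = 35.7, 210×0.15 = 31.5, 210×0.12 = 25.2, 210×0.09 = 18.9, 210×0.07 = 14.7, 210×0.06 = 12.6, 210×0.17 = 35.7.
χ² = (35−35.7)²/35.7 + (35−35.7)²/35.7 + (45−31.5)²/31.5 + (10−25.2)²/25.2 + (22−18.9)²/18.9 + (9−14.7)²/14.7 + (20−12.6)²/12.6 + (34−35.7)²/35.7
   = 0.0137 + 0.0137 + 5.7857 + 9.1683 + 0.5085 + 2.2102 + 4.3460 + 0.0810
Sum = 22.127

22.127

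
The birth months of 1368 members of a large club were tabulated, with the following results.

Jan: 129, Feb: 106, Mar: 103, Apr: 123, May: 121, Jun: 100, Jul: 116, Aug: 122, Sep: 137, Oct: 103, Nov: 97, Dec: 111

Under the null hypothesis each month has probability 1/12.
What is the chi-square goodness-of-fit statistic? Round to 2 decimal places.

15.37

Expected count for each of the 12 categories: 1368/12 = 114.
Jan: (129 − 114)²/114 = 225/114 = 1.974
Feb: (106 − 114)²/114 = 64/114 = 0.561
Mar: (103 − 114)²/114 = 121/114 = 1.061
Apr: (123 − 114)²/114 = 81/114 = 0.711
May: (121 − 114)²/114 = 49/114 = 0.430
Jun: (100 − 114)²/114 = 196/114 = 1.719
Jul: (116 − 114)²/114 = 4/114 = 0.035
Aug: (122 − 114)²/114 = 64/114 = 0.561
Sep: (137 − 114)²/114 = 529/114 = 4.640
Oct: (103 − 114)²/114 = 121/114 = 1.061
Nov: (97 − 114)²/114 = 289/114 = 2.535
Dec: (111 − 114)²/114 = 9/114 = 0.079
Sum = 15.37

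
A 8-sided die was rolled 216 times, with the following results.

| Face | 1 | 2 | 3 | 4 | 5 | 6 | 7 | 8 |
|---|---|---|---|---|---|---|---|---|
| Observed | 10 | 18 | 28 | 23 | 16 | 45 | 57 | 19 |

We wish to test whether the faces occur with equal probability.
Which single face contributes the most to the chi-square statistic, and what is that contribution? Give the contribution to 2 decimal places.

7, 33.33

Expected count for each of the 8 categories: 216/8 = 27.
cat         O        E   (O−E)²/E
1          10       27     10.704
2          18       27      3.000
3          28       27      0.037
4          23       27      0.593
5          16       27      4.481
6          45       27     12.000
7          57       27     33.333
8          19       27      2.370
The largest term is for 7: 33.33.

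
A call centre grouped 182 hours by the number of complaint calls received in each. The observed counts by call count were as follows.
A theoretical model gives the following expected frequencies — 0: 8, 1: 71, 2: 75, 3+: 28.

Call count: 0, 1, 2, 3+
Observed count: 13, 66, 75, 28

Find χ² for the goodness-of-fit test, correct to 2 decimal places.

3.48

cat         O        E   (O−E)²/E
0          13        8      3.125
1          66       71      0.352
2          75       75      0.000
3+         28       28      0.000
Sum = 3.48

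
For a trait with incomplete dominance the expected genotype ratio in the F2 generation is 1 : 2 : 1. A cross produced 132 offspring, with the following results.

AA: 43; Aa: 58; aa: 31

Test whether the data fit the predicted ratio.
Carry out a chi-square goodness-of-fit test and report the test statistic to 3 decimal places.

4.121

Ratio total = 4. Expected counts: 132×1/4 = 33, 132×2/4 = 66, 132×1/4 = 33.
cat         O        E   (O−E)²/E
AA         43       33     3.0303
Aa         58       66     0.9697
aa         31       33     0.1212
Sum = 4.121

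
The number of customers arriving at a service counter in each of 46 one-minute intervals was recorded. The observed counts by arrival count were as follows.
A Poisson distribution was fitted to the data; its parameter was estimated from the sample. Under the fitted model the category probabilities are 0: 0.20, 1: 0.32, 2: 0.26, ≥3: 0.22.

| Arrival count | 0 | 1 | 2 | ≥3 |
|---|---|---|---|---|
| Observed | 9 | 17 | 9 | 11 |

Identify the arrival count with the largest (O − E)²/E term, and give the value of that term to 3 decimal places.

2, 0.733

Expected counts E_i = n·p_i: 46×0.20 = 9.2, 46×0.32 = 14.72, 46×0.26 = 11.96, 46×0.22 = 10.12.
χ² = (9−9.2)²/9.2 + (17−14.72)²/14.72 + (9−11.96)²/11.96 + (11−10.12)²/10.12
   = 0.0043 + 0.3532 + 0.7326 + 0.0765
The largest term is for 2: 0.733.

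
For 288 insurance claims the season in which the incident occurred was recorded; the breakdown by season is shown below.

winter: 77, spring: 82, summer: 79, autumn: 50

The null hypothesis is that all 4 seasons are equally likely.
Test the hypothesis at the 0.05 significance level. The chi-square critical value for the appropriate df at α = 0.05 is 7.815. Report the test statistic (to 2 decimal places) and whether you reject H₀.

Expected count for each of the 4 categories: 288/4 = 72.
winter: (77 − 72)²/72 = 25/72 = 0.347
spring: (82 − 72)²/72 = 100/72 = 1.389
summer: (79 − 72)²/72 = 49/72 = 0.681
autumn: (50 − 72)²/72 = 484/72 = 6.722
Sum = 9.14
df = 3. Since 9.14 > 7.815, we reject H₀.

9.14; reject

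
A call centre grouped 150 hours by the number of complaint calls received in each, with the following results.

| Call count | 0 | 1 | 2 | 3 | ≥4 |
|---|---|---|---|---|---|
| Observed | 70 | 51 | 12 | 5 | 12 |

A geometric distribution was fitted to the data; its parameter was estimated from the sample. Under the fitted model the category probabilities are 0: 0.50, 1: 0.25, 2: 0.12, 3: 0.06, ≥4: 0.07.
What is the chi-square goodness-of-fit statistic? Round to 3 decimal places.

Expected counts E_i = n·p_i: 150×0.50 = 75, 150×0.25 = 37.5, 150×0.12 = 18, 150×0.06 = 9, 150×0.07 = 10.5.
χ² = (70−75)²/75 + (51−37.5)²/37.5 + (12−18)²/18 + (5−9)²/9 + (12−10.5)²/10.5
   = 0.3333 + 4.8600 + 2.0000 + 1.7778 + 0.2143
Sum = 9.185

9.185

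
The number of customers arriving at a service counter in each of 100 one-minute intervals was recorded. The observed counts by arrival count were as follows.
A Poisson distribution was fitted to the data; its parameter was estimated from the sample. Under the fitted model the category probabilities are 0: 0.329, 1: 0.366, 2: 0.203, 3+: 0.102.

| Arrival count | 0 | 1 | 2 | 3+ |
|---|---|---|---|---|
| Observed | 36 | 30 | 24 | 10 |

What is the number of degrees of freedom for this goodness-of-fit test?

There are k = 4 categories and 1 parameter estimated from the data, so df = 4 − 1 − 1 = 2.

2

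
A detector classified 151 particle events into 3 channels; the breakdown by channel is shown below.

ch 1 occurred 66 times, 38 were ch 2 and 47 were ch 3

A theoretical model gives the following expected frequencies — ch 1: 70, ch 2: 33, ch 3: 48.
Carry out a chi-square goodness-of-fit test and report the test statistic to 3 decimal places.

1.007

ch 1: (66 − 70)²/70 = 16/70 = 0.2286
ch 2: (38 − 33)²/33 = 25/33 = 0.7576
ch 3: (47 − 48)²/48 = 1/48 = 0.0208
Sum = 1.007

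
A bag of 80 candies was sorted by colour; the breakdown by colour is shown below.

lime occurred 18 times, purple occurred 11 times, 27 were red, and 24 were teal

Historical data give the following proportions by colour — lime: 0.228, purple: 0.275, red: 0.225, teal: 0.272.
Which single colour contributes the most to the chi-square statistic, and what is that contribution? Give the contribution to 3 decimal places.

purple, 5.500

Expected counts E_i = n·p_i: 80×0.228 = 18.24, 80×0.275 = 22, 80×0.225 = 18, 80×0.272 = 21.76.
lime: (18 − 18.24)²/18.24 = 0.0576/18.24 = 0.0032
purple: (11 − 22)²/22 = 121/22 = 5.5000
red: (27 − 18)²/18 = 81/18 = 4.5000
teal: (24 − 21.76)²/21.76 = 5.0176/21.76 = 0.2306
The largest term is for purple: 5.500.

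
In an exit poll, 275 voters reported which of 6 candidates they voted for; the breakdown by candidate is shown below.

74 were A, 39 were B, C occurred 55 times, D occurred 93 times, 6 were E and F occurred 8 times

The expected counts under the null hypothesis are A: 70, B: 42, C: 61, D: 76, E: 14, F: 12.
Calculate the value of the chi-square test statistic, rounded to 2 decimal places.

A: (74 − 70)²/70 = 16/70 = 0.229
B: (39 − 42)²/42 = 9/42 = 0.214
C: (55 − 61)²/61 = 36/61 = 0.590
D: (93 − 76)²/76 = 289/76 = 3.803
E: (6 − 14)²/14 = 64/14 = 4.571
F: (8 − 12)²/12 = 16/12 = 1.333
Sum = 10.74

10.74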